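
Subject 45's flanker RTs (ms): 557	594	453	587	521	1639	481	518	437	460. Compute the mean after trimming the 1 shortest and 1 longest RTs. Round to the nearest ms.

521 ms

Sorted: 437, 453, 460, 481, 518, 521, 557, 587, 594, 1639
Drop lowest 1 (437) and highest 1 (1639)
Remaining (n=8): Σ = 4171, mean = 4171/8 = 521.375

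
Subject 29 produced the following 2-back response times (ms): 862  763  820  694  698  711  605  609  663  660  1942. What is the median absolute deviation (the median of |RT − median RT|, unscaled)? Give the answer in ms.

65 ms

Sorted: 605, 609, 660, 663, 694, 698, 711, 763, 820, 862, 1942 → median = 698
|x − 698|: 164, 65, 122, 4, 0, 13, 93, 89, 35, 38, 1244
Sorted deviations: 0, 4, 13, 35, 38, 65, 89, 93, 122, 164, 1244 → MAD = 65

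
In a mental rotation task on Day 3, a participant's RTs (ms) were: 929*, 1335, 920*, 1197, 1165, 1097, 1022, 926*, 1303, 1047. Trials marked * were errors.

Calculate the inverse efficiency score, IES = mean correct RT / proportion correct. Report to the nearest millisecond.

1667 ms

Correct trials (n=7): 1335, 1197, 1165, 1097, 1022, 1303, 1047
Mean correct RT = 8166/7 = 1166.5714 ms
Proportion correct = 7/10
IES = 1166.5714 / (7/10) = 1666.531 ms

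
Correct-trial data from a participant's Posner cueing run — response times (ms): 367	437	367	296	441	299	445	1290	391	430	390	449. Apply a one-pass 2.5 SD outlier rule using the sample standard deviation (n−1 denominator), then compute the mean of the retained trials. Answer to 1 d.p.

392.0 ms

n = 12, ΣRT = 5602, M = 466.833
Σ(x−M)² = 770251.67; s = √(770251.67/11) = 264.618
Cutoffs: 466.833 ± 2.5·264.618 → [-194.7, 1128.4]
Outside: 1290 → excluded.
Retained (n=11): Σ = 4312, mean = 4312/11 = 392.000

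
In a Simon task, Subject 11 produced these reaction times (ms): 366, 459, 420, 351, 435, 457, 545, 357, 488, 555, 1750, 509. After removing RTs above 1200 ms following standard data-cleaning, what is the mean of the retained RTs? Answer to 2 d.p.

449.27 ms

Excluded: 1750
Retained (n=11): Σ = 4942
Mean = 4942/11 = 449.2727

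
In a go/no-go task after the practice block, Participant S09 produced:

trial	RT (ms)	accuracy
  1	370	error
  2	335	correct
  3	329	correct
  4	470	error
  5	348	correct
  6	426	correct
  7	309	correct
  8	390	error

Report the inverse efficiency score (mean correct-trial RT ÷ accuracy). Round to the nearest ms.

Correct trials (n=5): 335, 329, 348, 426, 309
Mean correct RT = 1747/5 = 349.4000 ms
Proportion correct = 5/8
IES = 349.4000 / (5/8) = 559.040 ms

559 ms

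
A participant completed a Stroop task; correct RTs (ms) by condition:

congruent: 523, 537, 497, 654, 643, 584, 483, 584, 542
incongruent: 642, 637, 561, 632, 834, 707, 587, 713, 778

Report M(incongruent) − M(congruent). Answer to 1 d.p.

116.0 ms

M(congruent) = 5047/9 = 560.778
M(incongruent) = 6091/9 = 676.778
Difference = 676.778 − 560.778 = 116.000 ms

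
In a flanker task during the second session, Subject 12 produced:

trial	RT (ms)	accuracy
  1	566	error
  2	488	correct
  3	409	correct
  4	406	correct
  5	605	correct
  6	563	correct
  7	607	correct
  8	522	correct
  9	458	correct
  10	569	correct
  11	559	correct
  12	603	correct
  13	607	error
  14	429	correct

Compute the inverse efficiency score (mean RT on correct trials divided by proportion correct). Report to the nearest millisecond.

605 ms

Correct trials (n=12): 488, 409, 406, 605, 563, 607, 522, 458, 569, 559, 603, 429
Mean correct RT = 6218/12 = 518.1667 ms
Proportion correct = 12/14
IES = 518.1667 / (12/14) = 604.528 ms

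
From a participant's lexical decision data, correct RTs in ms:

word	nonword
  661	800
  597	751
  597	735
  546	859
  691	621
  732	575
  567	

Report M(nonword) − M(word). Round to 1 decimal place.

M(word) = 4391/7 = 627.286
M(nonword) = 4341/6 = 723.500
Difference = 723.500 − 627.286 = 96.214 ms

96.2 ms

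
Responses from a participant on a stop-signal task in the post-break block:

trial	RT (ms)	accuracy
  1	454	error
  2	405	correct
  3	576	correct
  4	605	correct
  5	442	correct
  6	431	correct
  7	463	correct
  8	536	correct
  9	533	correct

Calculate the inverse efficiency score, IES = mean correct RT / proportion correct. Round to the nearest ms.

Correct trials (n=8): 405, 576, 605, 442, 431, 463, 536, 533
Mean correct RT = 3991/8 = 498.8750 ms
Proportion correct = 8/9
IES = 498.8750 / (8/9) = 561.234 ms

561 ms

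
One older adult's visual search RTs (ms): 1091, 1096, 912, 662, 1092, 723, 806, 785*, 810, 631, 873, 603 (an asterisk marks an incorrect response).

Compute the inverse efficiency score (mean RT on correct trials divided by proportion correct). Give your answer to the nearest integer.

Correct trials (n=11): 1091, 1096, 912, 662, 1092, 723, 806, 810, 631, 873, 603
Mean correct RT = 9299/11 = 845.3636 ms
Proportion correct = 11/12
IES = 845.3636 / (11/12) = 922.215 ms

922 ms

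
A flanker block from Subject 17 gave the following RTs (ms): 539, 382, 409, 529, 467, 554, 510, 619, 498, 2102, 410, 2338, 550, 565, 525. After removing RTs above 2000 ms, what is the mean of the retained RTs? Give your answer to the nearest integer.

Excluded: 2102, 2338
Retained (n=13): Σ = 6557
Mean = 6557/13 = 504.3846

504 ms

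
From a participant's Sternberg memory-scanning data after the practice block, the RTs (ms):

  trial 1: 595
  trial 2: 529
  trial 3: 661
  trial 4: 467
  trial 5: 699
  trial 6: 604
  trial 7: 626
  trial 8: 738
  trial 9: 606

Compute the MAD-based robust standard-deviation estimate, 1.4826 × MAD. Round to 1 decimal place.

Sorted: 467, 529, 595, 604, 606, 626, 661, 699, 738 → median = 606
|x − 606| sorted: 0, 2, 11, 20, 55, 77, 93, 132, 139 → MAD = 55
Robust SD ≈ 1.4826 × 55 = 81.543

81.5 ms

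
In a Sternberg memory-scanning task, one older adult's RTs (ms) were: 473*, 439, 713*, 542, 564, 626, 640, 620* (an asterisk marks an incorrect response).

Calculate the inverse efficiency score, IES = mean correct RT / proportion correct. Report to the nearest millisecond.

Correct trials (n=5): 439, 542, 564, 626, 640
Mean correct RT = 2811/5 = 562.2000 ms
Proportion correct = 5/8
IES = 562.2000 / (5/8) = 899.520 ms

900 ms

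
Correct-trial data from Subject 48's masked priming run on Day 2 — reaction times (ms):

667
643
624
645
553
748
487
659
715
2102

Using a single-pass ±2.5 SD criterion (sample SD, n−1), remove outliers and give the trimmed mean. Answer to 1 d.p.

637.9 ms

n = 10, ΣRT = 7843, M = 784.300
Σ(x−M)² = 1978866.10; s = √(1978866.10/9) = 468.907
Cutoffs: 784.300 ± 2.5·468.907 → [-388.0, 1956.6]
Outside: 2102 → excluded.
Retained (n=9): Σ = 5741, mean = 5741/9 = 637.889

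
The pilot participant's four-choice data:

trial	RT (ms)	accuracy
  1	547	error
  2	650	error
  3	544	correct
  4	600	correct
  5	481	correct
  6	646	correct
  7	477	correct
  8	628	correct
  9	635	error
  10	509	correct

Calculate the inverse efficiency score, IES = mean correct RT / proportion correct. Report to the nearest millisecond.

793 ms

Correct trials (n=7): 544, 600, 481, 646, 477, 628, 509
Mean correct RT = 3885/7 = 555.0000 ms
Proportion correct = 7/10
IES = 555.0000 / (7/10) = 792.857 ms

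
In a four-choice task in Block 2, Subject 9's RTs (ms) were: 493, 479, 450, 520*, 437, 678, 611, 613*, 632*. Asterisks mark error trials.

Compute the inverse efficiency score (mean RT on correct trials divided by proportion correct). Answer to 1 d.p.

787.0 ms

Correct trials (n=6): 493, 479, 450, 437, 678, 611
Mean correct RT = 3148/6 = 524.6667 ms
Proportion correct = 6/9
IES = 524.6667 / (6/9) = 787.000 ms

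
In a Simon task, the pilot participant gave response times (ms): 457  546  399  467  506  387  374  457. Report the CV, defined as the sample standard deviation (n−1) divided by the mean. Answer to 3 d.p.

0.133

n = 8, Σ = 3593, M = 449.1250
Σ(x−M)² = 25078.875; s = √(25078.875/7) = 59.8556
CV = 59.8556 / 449.1250 = 0.13327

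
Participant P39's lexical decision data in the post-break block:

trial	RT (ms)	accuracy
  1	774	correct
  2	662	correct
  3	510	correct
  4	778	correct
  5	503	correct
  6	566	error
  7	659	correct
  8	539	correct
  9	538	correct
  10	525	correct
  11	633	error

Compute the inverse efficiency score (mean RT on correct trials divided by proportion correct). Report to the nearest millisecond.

Correct trials (n=9): 774, 662, 510, 778, 503, 659, 539, 538, 525
Mean correct RT = 5488/9 = 609.7778 ms
Proportion correct = 9/11
IES = 609.7778 / (9/11) = 745.284 ms

745 ms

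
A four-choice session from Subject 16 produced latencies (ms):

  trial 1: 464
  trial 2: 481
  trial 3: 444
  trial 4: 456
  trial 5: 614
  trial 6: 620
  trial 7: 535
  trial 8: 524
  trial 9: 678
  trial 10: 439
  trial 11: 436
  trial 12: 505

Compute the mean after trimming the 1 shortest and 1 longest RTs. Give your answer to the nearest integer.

508 ms

Sorted: 436, 439, 444, 456, 464, 481, 505, 524, 535, 614, 620, 678
Drop lowest 1 (436) and highest 1 (678)
Remaining (n=10): Σ = 5082, mean = 5082/10 = 508.200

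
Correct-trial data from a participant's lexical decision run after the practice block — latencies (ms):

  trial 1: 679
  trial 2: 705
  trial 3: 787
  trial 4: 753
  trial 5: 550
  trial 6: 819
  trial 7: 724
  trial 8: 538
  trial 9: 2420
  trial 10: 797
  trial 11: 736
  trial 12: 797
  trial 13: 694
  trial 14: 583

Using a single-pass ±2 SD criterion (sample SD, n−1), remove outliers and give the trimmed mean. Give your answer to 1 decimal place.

704.8 ms

n = 14, ΣRT = 11582, M = 827.286
Σ(x−M)² = 2839740.86; s = √(2839740.86/13) = 467.377
Cutoffs: 827.286 ± 2·467.377 → [-107.5, 1762.0]
Outside: 2420 → excluded.
Retained (n=13): Σ = 9162, mean = 9162/13 = 704.769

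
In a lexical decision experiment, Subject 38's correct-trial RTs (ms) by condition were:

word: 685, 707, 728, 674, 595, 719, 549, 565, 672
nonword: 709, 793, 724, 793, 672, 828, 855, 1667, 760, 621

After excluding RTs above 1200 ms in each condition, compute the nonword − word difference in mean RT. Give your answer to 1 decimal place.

nonword: exclude 1667
M(word) = 5894/9 = 654.889
M(nonword) = 6755/9 = 750.556
Difference = 750.556 − 654.889 = 95.667 ms

95.7 ms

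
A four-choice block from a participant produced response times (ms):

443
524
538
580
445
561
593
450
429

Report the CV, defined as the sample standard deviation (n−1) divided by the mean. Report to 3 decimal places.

n = 9, Σ = 4563, M = 507.0000
Σ(x−M)² = 34164.000; s = √(34164.000/8) = 65.3491
CV = 65.3491 / 507.0000 = 0.12889

0.129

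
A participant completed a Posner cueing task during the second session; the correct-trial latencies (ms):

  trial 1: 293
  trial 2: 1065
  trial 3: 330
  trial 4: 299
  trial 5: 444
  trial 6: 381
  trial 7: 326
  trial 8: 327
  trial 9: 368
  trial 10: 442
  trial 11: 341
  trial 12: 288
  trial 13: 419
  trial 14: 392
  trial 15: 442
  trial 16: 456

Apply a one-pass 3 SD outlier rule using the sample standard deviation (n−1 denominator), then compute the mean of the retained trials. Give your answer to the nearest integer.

370 ms

n = 16, ΣRT = 6613, M = 413.312
Σ(x−M)² = 503179.44; s = √(503179.44/15) = 183.154
Cutoffs: 413.312 ± 3·183.154 → [-136.1, 962.8]
Outside: 1065 → excluded.
Retained (n=15): Σ = 5548, mean = 5548/15 = 369.867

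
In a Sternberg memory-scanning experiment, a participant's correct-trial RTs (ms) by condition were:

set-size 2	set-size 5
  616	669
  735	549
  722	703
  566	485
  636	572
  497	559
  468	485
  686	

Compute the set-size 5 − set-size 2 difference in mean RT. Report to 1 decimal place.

-41.2 ms

M(set-size 2) = 4926/8 = 615.750
M(set-size 5) = 4022/7 = 574.571
Difference = 574.571 − 615.750 = -41.179 ms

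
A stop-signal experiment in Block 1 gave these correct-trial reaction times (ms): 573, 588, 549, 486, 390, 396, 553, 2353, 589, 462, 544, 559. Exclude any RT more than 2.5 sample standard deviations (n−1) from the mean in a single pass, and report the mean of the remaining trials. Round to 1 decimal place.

517.2 ms

n = 12, ΣRT = 8042, M = 670.167
Σ(x−M)² = 3142305.67; s = √(3142305.67/11) = 534.476
Cutoffs: 670.167 ± 2.5·534.476 → [-666.0, 2006.4]
Outside: 2353 → excluded.
Retained (n=11): Σ = 5689, mean = 5689/11 = 517.182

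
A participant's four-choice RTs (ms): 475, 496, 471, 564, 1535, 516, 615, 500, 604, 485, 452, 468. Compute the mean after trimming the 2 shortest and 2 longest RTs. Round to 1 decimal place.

513.9 ms

Sorted: 452, 468, 471, 475, 485, 496, 500, 516, 564, 604, 615, 1535
Drop lowest 2 (452, 468) and highest 2 (615, 1535)
Remaining (n=8): Σ = 4111, mean = 4111/8 = 513.875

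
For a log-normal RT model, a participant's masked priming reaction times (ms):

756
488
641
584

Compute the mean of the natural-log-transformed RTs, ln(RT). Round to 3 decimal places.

ln(RT): 6.6280, 6.1903, 6.4630, 6.3699
Σ ln(RT) = 25.6513
Mean = 25.6513/4 = 6.41282

6.413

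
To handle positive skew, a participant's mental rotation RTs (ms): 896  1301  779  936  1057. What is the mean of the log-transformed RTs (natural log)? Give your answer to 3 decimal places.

6.886

ln(RT): 6.7979, 7.1709, 6.6580, 6.8416, 6.9632
Σ ln(RT) = 34.4316
Mean = 34.4316/5 = 6.88633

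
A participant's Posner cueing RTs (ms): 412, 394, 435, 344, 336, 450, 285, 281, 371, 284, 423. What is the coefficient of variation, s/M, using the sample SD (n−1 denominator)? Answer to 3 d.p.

n = 11, Σ = 4015, M = 365.0000
Σ(x−M)² = 39874.000; s = √(39874.000/10) = 63.1459
CV = 63.1459 / 365.0000 = 0.17300

0.173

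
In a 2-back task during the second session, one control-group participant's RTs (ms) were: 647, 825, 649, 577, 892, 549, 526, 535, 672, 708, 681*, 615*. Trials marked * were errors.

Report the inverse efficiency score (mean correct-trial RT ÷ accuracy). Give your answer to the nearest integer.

Correct trials (n=10): 647, 825, 649, 577, 892, 549, 526, 535, 672, 708
Mean correct RT = 6580/10 = 658.0000 ms
Proportion correct = 10/12
IES = 658.0000 / (10/12) = 789.600 ms

790 ms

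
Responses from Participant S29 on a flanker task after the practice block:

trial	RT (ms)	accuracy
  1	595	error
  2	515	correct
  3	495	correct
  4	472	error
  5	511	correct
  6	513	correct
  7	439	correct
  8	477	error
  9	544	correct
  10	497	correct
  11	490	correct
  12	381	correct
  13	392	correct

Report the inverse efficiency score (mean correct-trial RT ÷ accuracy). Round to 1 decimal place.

Correct trials (n=10): 515, 495, 511, 513, 439, 544, 497, 490, 381, 392
Mean correct RT = 4777/10 = 477.7000 ms
Proportion correct = 10/13
IES = 477.7000 / (10/13) = 621.010 ms

621.0 ms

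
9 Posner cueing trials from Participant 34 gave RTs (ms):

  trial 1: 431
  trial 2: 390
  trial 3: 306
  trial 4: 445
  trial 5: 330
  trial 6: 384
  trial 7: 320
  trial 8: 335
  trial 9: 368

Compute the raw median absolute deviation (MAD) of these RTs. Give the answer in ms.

Sorted: 306, 320, 330, 335, 368, 384, 390, 431, 445 → median = 368
|x − 368|: 63, 22, 62, 77, 38, 16, 48, 33, 0
Sorted deviations: 0, 16, 22, 33, 38, 48, 62, 63, 77 → MAD = 38

38 ms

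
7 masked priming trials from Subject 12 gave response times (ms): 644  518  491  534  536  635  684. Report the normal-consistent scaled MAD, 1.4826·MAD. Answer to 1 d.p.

Sorted: 491, 518, 534, 536, 635, 644, 684 → median = 536
|x − 536| sorted: 0, 2, 18, 45, 99, 108, 148 → MAD = 45
Robust SD ≈ 1.4826 × 45 = 66.717

66.7 ms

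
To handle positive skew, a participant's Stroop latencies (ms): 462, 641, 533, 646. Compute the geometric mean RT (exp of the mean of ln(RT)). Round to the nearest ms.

565 ms

ln(RT): 6.1356, 6.4630, 6.2785, 6.4708
Mean ln(RT) = 25.3479/4 = 6.33698
Geometric mean = exp(6.33698) = 565.09 ms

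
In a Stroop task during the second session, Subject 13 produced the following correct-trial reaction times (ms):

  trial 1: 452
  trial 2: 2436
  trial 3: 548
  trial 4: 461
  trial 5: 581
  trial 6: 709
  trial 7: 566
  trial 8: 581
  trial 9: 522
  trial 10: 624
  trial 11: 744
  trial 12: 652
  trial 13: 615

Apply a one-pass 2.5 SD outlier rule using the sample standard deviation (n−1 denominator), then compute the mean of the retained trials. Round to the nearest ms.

588 ms

n = 13, ΣRT = 9491, M = 730.077
Σ(x−M)² = 3238948.92; s = √(3238948.92/12) = 519.531
Cutoffs: 730.077 ± 2.5·519.531 → [-568.8, 2028.9]
Outside: 2436 → excluded.
Retained (n=12): Σ = 7055, mean = 7055/12 = 587.917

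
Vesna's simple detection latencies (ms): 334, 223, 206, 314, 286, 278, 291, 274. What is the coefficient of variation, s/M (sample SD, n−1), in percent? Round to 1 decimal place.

n = 8, Σ = 2206, M = 275.7500
Σ(x−M)² = 12849.500; s = √(12849.500/7) = 42.8444
CV = 42.8444 / 275.7500 = 0.15537 = 15.537%

15.5%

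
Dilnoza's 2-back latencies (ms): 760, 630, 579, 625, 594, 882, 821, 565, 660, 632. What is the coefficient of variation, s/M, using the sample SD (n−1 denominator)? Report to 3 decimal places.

n = 10, Σ = 6748, M = 674.8000
Σ(x−M)² = 105865.600; s = √(105865.600/9) = 108.4566
CV = 108.4566 / 674.8000 = 0.16072

0.161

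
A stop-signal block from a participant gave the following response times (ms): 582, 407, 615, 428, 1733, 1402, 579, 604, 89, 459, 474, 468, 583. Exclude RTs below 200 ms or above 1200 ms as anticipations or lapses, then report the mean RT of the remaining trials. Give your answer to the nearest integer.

Excluded: 89, 1402, 1733
Retained (n=10): Σ = 5199
Mean = 5199/10 = 519.9000

520 ms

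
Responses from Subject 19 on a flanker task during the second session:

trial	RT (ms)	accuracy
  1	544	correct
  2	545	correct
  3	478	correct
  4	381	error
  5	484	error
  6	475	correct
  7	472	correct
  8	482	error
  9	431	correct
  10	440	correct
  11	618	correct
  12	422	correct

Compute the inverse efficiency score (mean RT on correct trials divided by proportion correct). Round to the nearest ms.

Correct trials (n=9): 544, 545, 478, 475, 472, 431, 440, 618, 422
Mean correct RT = 4425/9 = 491.6667 ms
Proportion correct = 9/12
IES = 491.6667 / (9/12) = 655.556 ms

656 ms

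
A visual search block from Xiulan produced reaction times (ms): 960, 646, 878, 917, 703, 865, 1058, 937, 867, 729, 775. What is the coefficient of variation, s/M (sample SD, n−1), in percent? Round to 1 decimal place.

n = 11, Σ = 9335, M = 848.6364
Σ(x−M)² = 152190.545; s = √(152190.545/10) = 123.3655
CV = 123.3655 / 848.6364 = 0.14537 = 14.537%

14.5%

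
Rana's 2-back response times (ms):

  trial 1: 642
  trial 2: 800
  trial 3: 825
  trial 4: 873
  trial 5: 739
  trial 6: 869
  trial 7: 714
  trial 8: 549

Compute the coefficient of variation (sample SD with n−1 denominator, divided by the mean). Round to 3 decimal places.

0.152

n = 8, Σ = 6011, M = 751.3750
Σ(x−M)² = 90881.875; s = √(90881.875/7) = 113.9435
CV = 113.9435 / 751.3750 = 0.15165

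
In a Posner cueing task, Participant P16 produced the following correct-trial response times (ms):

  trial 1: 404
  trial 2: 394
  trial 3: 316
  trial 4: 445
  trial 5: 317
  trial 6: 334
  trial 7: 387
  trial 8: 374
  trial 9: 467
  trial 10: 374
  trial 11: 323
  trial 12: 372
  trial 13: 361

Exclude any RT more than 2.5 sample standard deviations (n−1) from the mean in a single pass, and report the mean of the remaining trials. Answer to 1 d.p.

n = 13, ΣRT = 4868, M = 374.462
Σ(x−M)² = 26143.23; s = √(26143.23/12) = 46.676
Cutoffs: 374.462 ± 2.5·46.676 → [257.8, 491.2]
No RTs fall outside the cutoffs; all 13 retained. Mean = 4868/13 = 374.462

374.5 ms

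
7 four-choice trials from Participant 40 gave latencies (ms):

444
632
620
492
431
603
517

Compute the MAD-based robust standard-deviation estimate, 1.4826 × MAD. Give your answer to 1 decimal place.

127.5 ms

Sorted: 431, 444, 492, 517, 603, 620, 632 → median = 517
|x − 517| sorted: 0, 25, 73, 86, 86, 103, 115 → MAD = 86
Robust SD ≈ 1.4826 × 86 = 127.504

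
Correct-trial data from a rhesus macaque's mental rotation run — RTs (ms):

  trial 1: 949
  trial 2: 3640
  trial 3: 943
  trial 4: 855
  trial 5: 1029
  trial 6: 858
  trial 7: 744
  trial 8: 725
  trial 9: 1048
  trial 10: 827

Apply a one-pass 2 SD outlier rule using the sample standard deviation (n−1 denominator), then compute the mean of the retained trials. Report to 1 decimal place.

n = 10, ΣRT = 11618, M = 1161.800
Σ(x−M)² = 6929081.60; s = √(6929081.60/9) = 877.438
Cutoffs: 1161.800 ± 2·877.438 → [-593.1, 2916.7]
Outside: 3640 → excluded.
Retained (n=9): Σ = 7978, mean = 7978/9 = 886.444

886.4 ms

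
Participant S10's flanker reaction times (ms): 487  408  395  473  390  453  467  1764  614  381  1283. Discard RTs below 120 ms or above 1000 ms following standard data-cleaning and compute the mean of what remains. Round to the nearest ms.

Excluded: 1283, 1764
Retained (n=9): Σ = 4068
Mean = 4068/9 = 452.0000

452 ms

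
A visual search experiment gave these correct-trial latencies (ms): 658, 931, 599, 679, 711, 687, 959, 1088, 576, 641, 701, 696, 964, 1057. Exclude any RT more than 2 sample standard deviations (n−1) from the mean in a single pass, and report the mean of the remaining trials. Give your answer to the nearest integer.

n = 14, ΣRT = 10947, M = 781.929
Σ(x−M)² = 405728.93; s = √(405728.93/13) = 176.663
Cutoffs: 781.929 ± 2·176.663 → [428.6, 1135.3]
No RTs fall outside the cutoffs; all 14 retained. Mean = 10947/14 = 781.929

782 ms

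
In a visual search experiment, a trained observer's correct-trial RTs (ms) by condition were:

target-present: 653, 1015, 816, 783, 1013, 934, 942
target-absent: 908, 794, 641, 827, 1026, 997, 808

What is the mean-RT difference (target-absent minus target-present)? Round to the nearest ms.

M(target-present) = 6156/7 = 879.429
M(target-absent) = 6001/7 = 857.286
Difference = 857.286 − 879.429 = -22.143 ms

-22 ms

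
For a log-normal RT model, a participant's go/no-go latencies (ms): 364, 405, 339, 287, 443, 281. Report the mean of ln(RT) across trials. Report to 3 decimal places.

5.853

ln(RT): 5.8972, 6.0039, 5.8260, 5.6595, 6.0936, 5.6384
Σ ln(RT) = 35.1184
Mean = 35.1184/6 = 5.85307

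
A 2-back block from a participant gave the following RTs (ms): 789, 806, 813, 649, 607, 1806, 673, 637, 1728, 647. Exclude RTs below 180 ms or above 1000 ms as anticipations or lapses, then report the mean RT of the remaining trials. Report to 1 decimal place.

702.6 ms

Excluded: 1728, 1806
Retained (n=8): Σ = 5621
Mean = 5621/8 = 702.6250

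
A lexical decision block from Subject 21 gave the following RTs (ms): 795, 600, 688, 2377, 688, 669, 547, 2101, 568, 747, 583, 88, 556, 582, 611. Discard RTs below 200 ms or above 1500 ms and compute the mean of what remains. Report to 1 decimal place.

636.2 ms

Excluded: 88, 2101, 2377
Retained (n=12): Σ = 7634
Mean = 7634/12 = 636.1667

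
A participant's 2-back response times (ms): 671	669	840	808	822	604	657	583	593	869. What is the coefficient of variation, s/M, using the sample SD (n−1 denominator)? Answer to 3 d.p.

0.156

n = 10, Σ = 7116, M = 711.6000
Σ(x−M)² = 111368.400; s = √(111368.400/9) = 111.2397
CV = 111.2397 / 711.6000 = 0.15632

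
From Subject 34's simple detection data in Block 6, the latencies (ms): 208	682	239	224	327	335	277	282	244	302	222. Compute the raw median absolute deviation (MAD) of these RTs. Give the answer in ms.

Sorted: 208, 222, 224, 239, 244, 277, 282, 302, 327, 335, 682 → median = 277
|x − 277|: 69, 405, 38, 53, 50, 58, 0, 5, 33, 25, 55
Sorted deviations: 0, 5, 25, 33, 38, 50, 53, 55, 58, 69, 405 → MAD = 50

50 ms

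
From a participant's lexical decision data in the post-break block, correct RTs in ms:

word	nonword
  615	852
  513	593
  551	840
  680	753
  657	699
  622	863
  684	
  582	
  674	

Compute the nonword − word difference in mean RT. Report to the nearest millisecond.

147 ms

M(word) = 5578/9 = 619.778
M(nonword) = 4600/6 = 766.667
Difference = 766.667 − 619.778 = 146.889 ms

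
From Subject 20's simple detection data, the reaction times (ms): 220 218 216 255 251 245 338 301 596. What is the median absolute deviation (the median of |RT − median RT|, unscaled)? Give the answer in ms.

Sorted: 216, 218, 220, 245, 251, 255, 301, 338, 596 → median = 251
|x − 251|: 31, 33, 35, 4, 0, 6, 87, 50, 345
Sorted deviations: 0, 4, 6, 31, 33, 35, 50, 87, 345 → MAD = 33

33 ms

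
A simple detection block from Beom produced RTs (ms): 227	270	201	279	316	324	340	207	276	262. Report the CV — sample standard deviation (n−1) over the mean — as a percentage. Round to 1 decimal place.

17.7%

n = 10, Σ = 2702, M = 270.2000
Σ(x−M)² = 20691.600; s = √(20691.600/9) = 47.9486
CV = 47.9486 / 270.2000 = 0.17746 = 17.746%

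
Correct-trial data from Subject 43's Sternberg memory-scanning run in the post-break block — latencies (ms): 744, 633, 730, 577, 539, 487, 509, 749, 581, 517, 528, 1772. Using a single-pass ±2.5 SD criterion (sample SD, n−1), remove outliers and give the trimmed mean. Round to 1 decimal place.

n = 12, ΣRT = 8366, M = 697.167
Σ(x−M)² = 1358947.67; s = √(1358947.67/11) = 351.484
Cutoffs: 697.167 ± 2.5·351.484 → [-181.5, 1575.9]
Outside: 1772 → excluded.
Retained (n=11): Σ = 6594, mean = 6594/11 = 599.455

599.5 ms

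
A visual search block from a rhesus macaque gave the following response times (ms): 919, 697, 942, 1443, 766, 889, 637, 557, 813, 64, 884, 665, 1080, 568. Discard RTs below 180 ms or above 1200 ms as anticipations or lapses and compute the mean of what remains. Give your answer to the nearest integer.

Excluded: 64, 1443
Retained (n=12): Σ = 9417
Mean = 9417/12 = 784.7500

785 ms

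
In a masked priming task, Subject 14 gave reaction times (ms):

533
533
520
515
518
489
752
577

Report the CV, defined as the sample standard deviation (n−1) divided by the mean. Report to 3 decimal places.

0.151

n = 8, Σ = 4437, M = 554.6250
Σ(x−M)² = 48809.875; s = √(48809.875/7) = 83.5035
CV = 83.5035 / 554.6250 = 0.15056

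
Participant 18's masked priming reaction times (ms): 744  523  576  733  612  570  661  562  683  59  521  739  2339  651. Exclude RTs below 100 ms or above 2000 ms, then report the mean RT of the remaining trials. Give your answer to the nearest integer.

Excluded: 59, 2339
Retained (n=12): Σ = 7575
Mean = 7575/12 = 631.2500

631 ms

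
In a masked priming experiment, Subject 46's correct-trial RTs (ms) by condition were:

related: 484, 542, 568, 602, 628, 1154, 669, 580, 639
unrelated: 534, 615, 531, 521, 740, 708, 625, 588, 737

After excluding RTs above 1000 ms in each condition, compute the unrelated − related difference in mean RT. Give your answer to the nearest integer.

related: exclude 1154
M(related) = 4712/8 = 589.000
M(unrelated) = 5599/9 = 622.111
Difference = 622.111 − 589.000 = 33.111 ms

33 ms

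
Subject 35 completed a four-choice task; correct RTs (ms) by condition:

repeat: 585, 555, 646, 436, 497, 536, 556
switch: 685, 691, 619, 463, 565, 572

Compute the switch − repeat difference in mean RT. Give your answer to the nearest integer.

55 ms

M(repeat) = 3811/7 = 544.429
M(switch) = 3595/6 = 599.167
Difference = 599.167 − 544.429 = 54.738 ms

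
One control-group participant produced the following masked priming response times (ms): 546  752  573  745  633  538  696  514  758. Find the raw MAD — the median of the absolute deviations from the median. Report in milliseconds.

Sorted: 514, 538, 546, 573, 633, 696, 745, 752, 758 → median = 633
|x − 633|: 87, 119, 60, 112, 0, 95, 63, 119, 125
Sorted deviations: 0, 60, 63, 87, 95, 112, 119, 119, 125 → MAD = 95

95 ms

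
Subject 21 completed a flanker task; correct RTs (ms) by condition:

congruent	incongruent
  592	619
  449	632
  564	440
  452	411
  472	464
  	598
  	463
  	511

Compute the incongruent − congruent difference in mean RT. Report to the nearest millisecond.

11 ms

M(congruent) = 2529/5 = 505.800
M(incongruent) = 4138/8 = 517.250
Difference = 517.250 − 505.800 = 11.450 ms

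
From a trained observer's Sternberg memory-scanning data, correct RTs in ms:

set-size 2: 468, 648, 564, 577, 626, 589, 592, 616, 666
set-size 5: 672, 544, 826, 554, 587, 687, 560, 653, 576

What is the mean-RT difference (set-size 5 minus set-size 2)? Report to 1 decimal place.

M(set-size 2) = 5346/9 = 594.000
M(set-size 5) = 5659/9 = 628.778
Difference = 628.778 − 594.000 = 34.778 ms

34.8 ms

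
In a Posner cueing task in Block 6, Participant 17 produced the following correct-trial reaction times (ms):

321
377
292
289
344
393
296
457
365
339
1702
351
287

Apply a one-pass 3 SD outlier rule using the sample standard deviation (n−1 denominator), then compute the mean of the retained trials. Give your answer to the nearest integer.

n = 13, ΣRT = 5813, M = 447.154
Σ(x−M)² = 1734419.69; s = √(1734419.69/12) = 380.178
Cutoffs: 447.154 ± 3·380.178 → [-693.4, 1587.7]
Outside: 1702 → excluded.
Retained (n=12): Σ = 4111, mean = 4111/12 = 342.583

343 ms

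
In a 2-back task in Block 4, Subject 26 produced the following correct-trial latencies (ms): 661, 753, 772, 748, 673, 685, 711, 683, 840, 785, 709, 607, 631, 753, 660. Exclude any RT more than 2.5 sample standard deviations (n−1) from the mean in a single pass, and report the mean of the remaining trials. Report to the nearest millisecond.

n = 15, ΣRT = 10671, M = 711.400
Σ(x−M)² = 55957.60; s = √(55957.60/14) = 63.222
Cutoffs: 711.400 ± 2.5·63.222 → [553.3, 869.5]
No RTs fall outside the cutoffs; all 15 retained. Mean = 10671/15 = 711.400

711 ms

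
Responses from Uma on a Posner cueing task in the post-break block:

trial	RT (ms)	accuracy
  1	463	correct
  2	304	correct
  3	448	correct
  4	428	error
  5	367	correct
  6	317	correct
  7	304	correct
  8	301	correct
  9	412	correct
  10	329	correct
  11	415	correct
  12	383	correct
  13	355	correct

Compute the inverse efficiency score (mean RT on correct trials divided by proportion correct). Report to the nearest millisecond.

Correct trials (n=12): 463, 304, 448, 367, 317, 304, 301, 412, 329, 415, 383, 355
Mean correct RT = 4398/12 = 366.5000 ms
Proportion correct = 12/13
IES = 366.5000 / (12/13) = 397.042 ms

397 ms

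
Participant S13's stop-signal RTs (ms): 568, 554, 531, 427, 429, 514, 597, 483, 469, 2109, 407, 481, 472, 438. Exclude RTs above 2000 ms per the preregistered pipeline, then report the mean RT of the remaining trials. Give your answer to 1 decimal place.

Excluded: 2109
Retained (n=13): Σ = 6370
Mean = 6370/13 = 490.0000

490.0 ms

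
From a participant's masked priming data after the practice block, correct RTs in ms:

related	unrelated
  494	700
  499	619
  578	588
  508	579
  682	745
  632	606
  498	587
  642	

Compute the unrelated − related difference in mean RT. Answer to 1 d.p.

65.4 ms

M(related) = 4533/8 = 566.625
M(unrelated) = 4424/7 = 632.000
Difference = 632.000 − 566.625 = 65.375 ms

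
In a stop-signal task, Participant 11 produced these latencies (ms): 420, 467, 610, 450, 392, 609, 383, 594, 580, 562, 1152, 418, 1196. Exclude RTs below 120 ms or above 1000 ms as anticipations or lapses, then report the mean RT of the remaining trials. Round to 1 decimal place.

498.6 ms

Excluded: 1152, 1196
Retained (n=11): Σ = 5485
Mean = 5485/11 = 498.6364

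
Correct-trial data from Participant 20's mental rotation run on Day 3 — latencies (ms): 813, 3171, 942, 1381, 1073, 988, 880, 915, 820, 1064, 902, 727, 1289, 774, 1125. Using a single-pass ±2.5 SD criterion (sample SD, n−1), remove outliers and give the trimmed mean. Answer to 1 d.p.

n = 15, ΣRT = 16864, M = 1124.267
Σ(x−M)² = 4963050.93; s = √(4963050.93/14) = 595.402
Cutoffs: 1124.267 ± 2.5·595.402 → [-364.2, 2612.8]
Outside: 3171 → excluded.
Retained (n=14): Σ = 13693, mean = 13693/14 = 978.071

978.1 ms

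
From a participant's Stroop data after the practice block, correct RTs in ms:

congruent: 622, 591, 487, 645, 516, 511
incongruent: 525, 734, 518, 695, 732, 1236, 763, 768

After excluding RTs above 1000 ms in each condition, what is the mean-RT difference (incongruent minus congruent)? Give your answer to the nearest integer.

incongruent: exclude 1236
M(congruent) = 3372/6 = 562.000
M(incongruent) = 4735/7 = 676.429
Difference = 676.429 − 562.000 = 114.429 ms

114 ms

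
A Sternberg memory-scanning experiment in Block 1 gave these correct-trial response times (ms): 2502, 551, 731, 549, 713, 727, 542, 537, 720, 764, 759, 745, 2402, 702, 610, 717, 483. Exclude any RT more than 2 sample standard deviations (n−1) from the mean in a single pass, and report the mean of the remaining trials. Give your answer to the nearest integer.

657 ms

n = 17, ΣRT = 14754, M = 867.882
Σ(x−M)² = 5828749.76; s = √(5828749.76/16) = 603.570
Cutoffs: 867.882 ± 2·603.570 → [-339.3, 2075.0]
Outside: 2402, 2502 → excluded.
Retained (n=15): Σ = 9850, mean = 9850/15 = 656.667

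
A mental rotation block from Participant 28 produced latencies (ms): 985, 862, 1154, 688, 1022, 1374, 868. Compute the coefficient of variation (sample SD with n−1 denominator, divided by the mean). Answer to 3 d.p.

n = 7, Σ = 6953, M = 993.2857
Σ(x−M)² = 297797.429; s = √(297797.429/6) = 222.7844
CV = 222.7844 / 993.2857 = 0.22429

0.224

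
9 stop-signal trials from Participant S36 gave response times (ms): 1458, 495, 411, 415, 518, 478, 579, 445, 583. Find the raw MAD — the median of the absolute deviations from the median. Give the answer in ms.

80 ms

Sorted: 411, 415, 445, 478, 495, 518, 579, 583, 1458 → median = 495
|x − 495|: 963, 0, 84, 80, 23, 17, 84, 50, 88
Sorted deviations: 0, 17, 23, 50, 80, 84, 84, 88, 963 → MAD = 80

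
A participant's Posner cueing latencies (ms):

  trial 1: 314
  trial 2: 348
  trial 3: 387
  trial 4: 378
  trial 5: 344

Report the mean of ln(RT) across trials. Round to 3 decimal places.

ln(RT): 5.7494, 5.8522, 5.9584, 5.9349, 5.8406
Σ ln(RT) = 29.3356
Mean = 29.3356/5 = 5.86711

5.867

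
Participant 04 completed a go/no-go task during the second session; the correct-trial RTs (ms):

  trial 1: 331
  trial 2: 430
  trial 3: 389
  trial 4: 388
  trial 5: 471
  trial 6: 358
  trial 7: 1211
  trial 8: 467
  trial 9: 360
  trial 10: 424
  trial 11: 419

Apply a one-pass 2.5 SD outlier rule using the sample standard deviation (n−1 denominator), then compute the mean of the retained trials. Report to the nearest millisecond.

404 ms

n = 11, ΣRT = 5248, M = 477.091
Σ(x−M)² = 612104.91; s = √(612104.91/10) = 247.408
Cutoffs: 477.091 ± 2.5·247.408 → [-141.4, 1095.6]
Outside: 1211 → excluded.
Retained (n=10): Σ = 4037, mean = 4037/10 = 403.700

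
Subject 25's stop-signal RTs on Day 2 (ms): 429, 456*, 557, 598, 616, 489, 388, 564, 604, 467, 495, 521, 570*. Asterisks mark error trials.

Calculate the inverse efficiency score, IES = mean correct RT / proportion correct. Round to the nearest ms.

Correct trials (n=11): 429, 557, 598, 616, 489, 388, 564, 604, 467, 495, 521
Mean correct RT = 5728/11 = 520.7273 ms
Proportion correct = 11/13
IES = 520.7273 / (11/13) = 615.405 ms

615 ms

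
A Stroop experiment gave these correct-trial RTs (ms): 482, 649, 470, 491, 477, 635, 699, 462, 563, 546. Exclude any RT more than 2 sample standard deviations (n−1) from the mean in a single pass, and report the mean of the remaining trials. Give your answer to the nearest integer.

547 ms

n = 10, ΣRT = 5474, M = 547.400
Σ(x−M)² = 66922.40; s = √(66922.40/9) = 86.231
Cutoffs: 547.400 ± 2·86.231 → [374.9, 719.9]
No RTs fall outside the cutoffs; all 10 retained. Mean = 5474/10 = 547.400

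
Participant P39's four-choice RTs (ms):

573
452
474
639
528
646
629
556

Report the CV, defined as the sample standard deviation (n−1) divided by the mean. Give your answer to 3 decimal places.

n = 8, Σ = 4497, M = 562.1250
Σ(x−M)² = 38630.875; s = √(38630.875/7) = 74.2879
CV = 74.2879 / 562.1250 = 0.13216

0.132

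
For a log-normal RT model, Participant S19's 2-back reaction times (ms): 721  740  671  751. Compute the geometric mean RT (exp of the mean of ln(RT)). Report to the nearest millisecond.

ln(RT): 6.5806, 6.6067, 6.5088, 6.6214
Mean ln(RT) = 26.3175/4 = 6.57937
Geometric mean = exp(6.57937) = 720.08 ms

720 ms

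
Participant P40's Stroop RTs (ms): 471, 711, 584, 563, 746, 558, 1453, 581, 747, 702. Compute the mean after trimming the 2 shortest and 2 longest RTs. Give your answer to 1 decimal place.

Sorted: 471, 558, 563, 581, 584, 702, 711, 746, 747, 1453
Drop lowest 2 (471, 558) and highest 2 (747, 1453)
Remaining (n=6): Σ = 3887, mean = 3887/6 = 647.833

647.8 ms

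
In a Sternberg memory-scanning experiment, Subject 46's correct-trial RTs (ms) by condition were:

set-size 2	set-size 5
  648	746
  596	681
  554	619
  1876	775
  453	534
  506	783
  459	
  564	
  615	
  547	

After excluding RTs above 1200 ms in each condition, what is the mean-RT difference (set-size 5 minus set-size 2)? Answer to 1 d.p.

140.6 ms

set-size 2: exclude 1876
M(set-size 2) = 4942/9 = 549.111
M(set-size 5) = 4138/6 = 689.667
Difference = 689.667 − 549.111 = 140.556 ms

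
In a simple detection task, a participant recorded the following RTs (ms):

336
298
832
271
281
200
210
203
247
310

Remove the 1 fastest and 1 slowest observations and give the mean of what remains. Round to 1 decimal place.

Sorted: 200, 203, 210, 247, 271, 281, 298, 310, 336, 832
Drop lowest 1 (200) and highest 1 (832)
Remaining (n=8): Σ = 2156, mean = 2156/8 = 269.500

269.5 ms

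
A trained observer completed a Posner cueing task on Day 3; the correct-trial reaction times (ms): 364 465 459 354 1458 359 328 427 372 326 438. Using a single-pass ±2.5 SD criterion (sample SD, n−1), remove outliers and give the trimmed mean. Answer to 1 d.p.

n = 11, ΣRT = 5350, M = 486.364
Σ(x−M)² = 1063734.55; s = √(1063734.55/10) = 326.149
Cutoffs: 486.364 ± 2.5·326.149 → [-329.0, 1301.7]
Outside: 1458 → excluded.
Retained (n=10): Σ = 3892, mean = 3892/10 = 389.200

389.2 ms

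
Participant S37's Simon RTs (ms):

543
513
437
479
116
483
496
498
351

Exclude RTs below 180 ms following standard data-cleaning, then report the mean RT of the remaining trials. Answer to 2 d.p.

Excluded: 116
Retained (n=8): Σ = 3800
Mean = 3800/8 = 475.0000

475.00 ms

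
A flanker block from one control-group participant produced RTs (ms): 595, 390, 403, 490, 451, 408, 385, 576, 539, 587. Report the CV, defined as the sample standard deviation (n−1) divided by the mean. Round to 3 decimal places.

0.178

n = 10, Σ = 4824, M = 482.4000
Σ(x−M)² = 66492.400; s = √(66492.400/9) = 85.9537
CV = 85.9537 / 482.4000 = 0.17818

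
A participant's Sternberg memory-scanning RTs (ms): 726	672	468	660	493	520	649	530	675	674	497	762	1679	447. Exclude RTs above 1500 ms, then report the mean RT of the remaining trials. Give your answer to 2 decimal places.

597.92 ms

Excluded: 1679
Retained (n=13): Σ = 7773
Mean = 7773/13 = 597.9231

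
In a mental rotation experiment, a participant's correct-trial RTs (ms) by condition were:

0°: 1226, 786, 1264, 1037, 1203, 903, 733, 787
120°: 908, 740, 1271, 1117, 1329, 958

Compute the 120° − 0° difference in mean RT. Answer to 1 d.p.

61.5 ms

M(0°) = 7939/8 = 992.375
M(120°) = 6323/6 = 1053.833
Difference = 1053.833 − 992.375 = 61.458 ms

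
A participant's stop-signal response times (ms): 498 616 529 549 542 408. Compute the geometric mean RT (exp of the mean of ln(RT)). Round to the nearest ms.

ln(RT): 6.2106, 6.4232, 6.2710, 6.3081, 6.2953, 6.0113
Mean ln(RT) = 37.5195/6 = 6.25324
Geometric mean = exp(6.25324) = 519.70 ms

520 ms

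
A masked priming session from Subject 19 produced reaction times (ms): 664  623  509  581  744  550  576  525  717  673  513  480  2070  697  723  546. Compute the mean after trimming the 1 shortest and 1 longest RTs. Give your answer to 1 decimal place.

617.2 ms

Sorted: 480, 509, 513, 525, 546, 550, 576, 581, 623, 664, 673, 697, 717, 723, 744, 2070
Drop lowest 1 (480) and highest 1 (2070)
Remaining (n=14): Σ = 8641, mean = 8641/14 = 617.214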